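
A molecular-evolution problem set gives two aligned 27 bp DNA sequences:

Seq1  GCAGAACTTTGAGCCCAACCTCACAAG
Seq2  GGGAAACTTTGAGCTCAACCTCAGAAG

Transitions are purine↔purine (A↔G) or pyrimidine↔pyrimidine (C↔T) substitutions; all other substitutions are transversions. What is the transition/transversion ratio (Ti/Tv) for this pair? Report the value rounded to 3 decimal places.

1.500

Differing sites — 2:C/G (Tv); 3:A/G (Ti); 4:G/A (Ti); 15:C/T (Ti); 24:C/G (Tv).
Of the 5 differences, 3 transitions and 2 transversions, so Ti/Tv = 3/2 = 1.500.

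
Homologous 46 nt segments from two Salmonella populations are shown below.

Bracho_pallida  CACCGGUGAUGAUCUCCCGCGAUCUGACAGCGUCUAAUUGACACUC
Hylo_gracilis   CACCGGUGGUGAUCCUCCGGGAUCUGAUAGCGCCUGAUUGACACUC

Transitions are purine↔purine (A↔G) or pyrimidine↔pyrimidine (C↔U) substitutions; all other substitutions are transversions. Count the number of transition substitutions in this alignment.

6

Differing sites — 9:A/G (Ti); 15:U/C (Ti); 16:C/U (Ti); 20:C/G (Tv); 28:C/U (Ti); 33:U/C (Ti); 36:A/G (Ti).
Of the 7 differences, 6 transitions and 1 transversion, so the answer is 6.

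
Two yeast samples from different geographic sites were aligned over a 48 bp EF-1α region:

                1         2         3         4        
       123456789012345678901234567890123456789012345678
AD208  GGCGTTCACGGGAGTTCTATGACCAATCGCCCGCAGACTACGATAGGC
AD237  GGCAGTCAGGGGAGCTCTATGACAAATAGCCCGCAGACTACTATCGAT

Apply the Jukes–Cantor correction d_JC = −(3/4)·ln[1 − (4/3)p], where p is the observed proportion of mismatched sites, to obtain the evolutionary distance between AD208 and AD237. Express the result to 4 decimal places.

Differing sites — 4:G/A; 5:T/G; 9:C/G; 15:T/C; 24:C/A; 28:C/A; 42:G/T; 45:A/C; 47:G/A; 48:C/T.
p = 10/48 = 0.208333.
d = −0.75 · ln(1 − (4/3)·0.208333) = −0.75 · ln(0.722223) = −0.75 · (-0.325421) = 0.2441.

0.2441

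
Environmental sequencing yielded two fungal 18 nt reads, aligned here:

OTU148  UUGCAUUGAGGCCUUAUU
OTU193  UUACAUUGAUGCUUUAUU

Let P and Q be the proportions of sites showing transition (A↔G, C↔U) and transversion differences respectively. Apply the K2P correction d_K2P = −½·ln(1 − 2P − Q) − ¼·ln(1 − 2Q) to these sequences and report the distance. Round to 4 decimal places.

0.1922

Mismatches occur at site 3 (G→A, transition), site 10 (G→U, transversion), site 13 (C→U, transition).
Of the 3 differences, 2 transitions and 1 transversion over 18 sites: P = 2/18 = 0.111111, Q = 1/18 = 0.055556.
d = −0.5·ln(0.722222) − 0.25·ln(0.888888) = −0.5·(-0.325423) − 0.25·(-0.117784) = 0.1922.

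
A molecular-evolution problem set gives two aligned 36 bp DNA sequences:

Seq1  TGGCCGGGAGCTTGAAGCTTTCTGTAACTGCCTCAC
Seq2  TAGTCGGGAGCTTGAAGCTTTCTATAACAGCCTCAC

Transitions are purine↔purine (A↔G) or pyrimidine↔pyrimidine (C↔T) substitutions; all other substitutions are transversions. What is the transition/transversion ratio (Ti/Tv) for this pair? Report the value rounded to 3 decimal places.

Mismatches occur at site 2 (G→A, transition), site 4 (C→T, transition), site 24 (G→A, transition), site 29 (T→A, transversion).
Of the 4 differences, 3 transitions and 1 transversion, so Ti/Tv = 3/1 = 3.000.

3.000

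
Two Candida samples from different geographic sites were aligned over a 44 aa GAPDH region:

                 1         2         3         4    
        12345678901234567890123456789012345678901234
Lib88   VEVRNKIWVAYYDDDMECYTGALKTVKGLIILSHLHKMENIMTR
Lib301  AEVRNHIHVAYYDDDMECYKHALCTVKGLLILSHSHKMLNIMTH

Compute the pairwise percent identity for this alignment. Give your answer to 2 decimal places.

77.27%

The sequences differ at positions 1 (V/A), 6 (K/H), 8 (W/H), 20 (T/K), 21 (G/H), 24 (K/C), 30 (I/L), 35 (L/S), 39 (E/L), 44 (R/H).
34 of the 44 sites match, so the percent identity is 34/44 × 100 = 77.27%.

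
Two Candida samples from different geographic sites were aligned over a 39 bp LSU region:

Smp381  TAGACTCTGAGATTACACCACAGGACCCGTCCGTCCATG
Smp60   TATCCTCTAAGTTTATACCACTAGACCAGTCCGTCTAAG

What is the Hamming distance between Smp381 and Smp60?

10

Mismatches occur at site 3 (G↔T), site 4 (A↔C), site 9 (G↔A), site 12 (A↔T), site 16 (C↔T), site 22 (A↔T), site 23 (G↔A), site 28 (C↔A), site 36 (C↔T), site 38 (T↔A).
That gives 10 mismatches out of 39 aligned sites, so the Hamming distance is 10.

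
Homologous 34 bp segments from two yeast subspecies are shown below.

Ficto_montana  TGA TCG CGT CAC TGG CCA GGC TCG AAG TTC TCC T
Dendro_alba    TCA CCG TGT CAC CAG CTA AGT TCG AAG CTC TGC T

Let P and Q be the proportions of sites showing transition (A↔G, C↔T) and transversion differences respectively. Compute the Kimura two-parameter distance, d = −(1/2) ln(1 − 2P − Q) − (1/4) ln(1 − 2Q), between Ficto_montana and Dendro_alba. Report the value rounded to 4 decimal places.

Mismatches occur at site 2 (G↔C, transversion), site 4 (T↔C, transition), site 7 (C↔T, transition), site 13 (T↔C, transition), site 14 (G↔A, transition), site 17 (C↔T, transition), site 19 (G↔A, transition), site 21 (C↔T, transition), site 28 (T↔C, transition), site 32 (C↔G, transversion).
Of the 10 differences, 8 transitions and 2 transversions over 34 sites: P = 8/34 = 0.235294, Q = 2/34 = 0.058824.
d = −0.5·ln(0.470588) − 0.25·ln(0.882352) = −0.5·(-0.753772) − 0.25·(-0.125164) = 0.4082.

0.4082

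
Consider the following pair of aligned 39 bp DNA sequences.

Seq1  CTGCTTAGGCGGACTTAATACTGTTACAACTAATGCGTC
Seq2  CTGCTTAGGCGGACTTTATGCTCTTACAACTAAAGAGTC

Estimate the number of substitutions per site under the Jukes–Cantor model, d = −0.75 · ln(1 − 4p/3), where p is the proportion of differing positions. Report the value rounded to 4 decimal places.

0.1406

Mismatches occur at site 17 (A→T), site 20 (A→G), site 23 (G→C), site 34 (T→A), site 36 (C→A).
p = 5/39 = 0.128205.
d = −0.75 · ln(1 − (4/3)·0.128205) = −0.75 · ln(0.829060) = −0.75 · (-0.187463) = 0.1406.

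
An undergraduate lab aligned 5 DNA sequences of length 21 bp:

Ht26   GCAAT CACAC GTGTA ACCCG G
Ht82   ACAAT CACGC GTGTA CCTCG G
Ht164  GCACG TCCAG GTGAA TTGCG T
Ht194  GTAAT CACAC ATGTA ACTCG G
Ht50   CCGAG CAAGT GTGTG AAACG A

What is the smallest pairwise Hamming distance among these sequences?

Pairwise Hamming distances:
  Ht26 vs Ht82: 4
  Ht26 vs Ht164: 10
  Ht26 vs Ht194: 3
  Ht26 vs Ht50: 10
  Ht82 vs Ht164: 12
  Ht82 vs Ht194: 5
  Ht82 vs Ht50: 10
  Ht164 vs Ht194: 12
  Ht164 vs Ht50: 14
  Ht194 vs Ht50: 12
The smallest is 3, between Ht26 and Ht194.

3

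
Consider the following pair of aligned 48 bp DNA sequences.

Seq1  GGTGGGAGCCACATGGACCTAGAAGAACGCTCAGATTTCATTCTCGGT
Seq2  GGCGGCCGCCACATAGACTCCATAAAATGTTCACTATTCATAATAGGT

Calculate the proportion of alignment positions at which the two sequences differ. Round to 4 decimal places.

0.3750

Differing sites — 3:T/C; 6:G/C; 7:A/C; 15:G/A; 19:C/T; 20:T/C; 21:A/C; 22:G/A; 23:A/T; 25:G/A; 28:C/T; 30:C/T; 34:G/C; 35:A/T; 36:T/A; 42:T/A; 43:C/A; 45:C/A.
There are 18 differences over 48 sites, so p = 18/48 = 0.3750.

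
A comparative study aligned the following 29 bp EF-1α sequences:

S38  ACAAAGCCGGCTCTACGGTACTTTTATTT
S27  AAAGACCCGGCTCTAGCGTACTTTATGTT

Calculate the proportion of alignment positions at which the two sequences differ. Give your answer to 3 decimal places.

0.276

Differing sites — 2:C/A; 4:A/G; 6:G/C; 16:C/G; 17:G/C; 25:T/A; 26:A/T; 27:T/G.
There are 8 differences over 29 sites, so p = 8/29 = 0.276.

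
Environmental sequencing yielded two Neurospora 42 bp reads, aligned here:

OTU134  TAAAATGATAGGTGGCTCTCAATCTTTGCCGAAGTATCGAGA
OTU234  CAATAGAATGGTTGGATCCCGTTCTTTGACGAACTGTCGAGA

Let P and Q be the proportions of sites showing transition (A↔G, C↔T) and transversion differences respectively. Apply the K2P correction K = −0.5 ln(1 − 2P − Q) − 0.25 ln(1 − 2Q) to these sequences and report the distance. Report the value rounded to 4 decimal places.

0.4025

Mismatches occur at site 1 (T→C, transition), site 4 (A→T, transversion), site 6 (T→G, transversion), site 7 (G→A, transition), site 10 (A→G, transition), site 12 (G→T, transversion), site 16 (C→A, transversion), site 19 (T→C, transition), site 21 (A→G, transition), site 22 (A→T, transversion), site 29 (C→A, transversion), site 34 (G→C, transversion), site 36 (A→G, transition).
Of the 13 differences, 6 transitions and 7 transversions over 42 sites: P = 6/42 = 0.142857, Q = 7/42 = 0.166667.
d = −0.5·ln(0.547619) − 0.25·ln(0.666666) = −0.5·(-0.602175) − 0.25·(-0.405466) = 0.4025.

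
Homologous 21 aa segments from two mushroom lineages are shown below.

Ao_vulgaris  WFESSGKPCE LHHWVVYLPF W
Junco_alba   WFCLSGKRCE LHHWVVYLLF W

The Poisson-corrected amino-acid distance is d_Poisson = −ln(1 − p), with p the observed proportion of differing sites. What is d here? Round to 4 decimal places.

The sequences differ at positions 3 (E/C), 4 (S/L), 8 (P/R), 19 (P/L).
p = 4/21 = 0.190476.
d = −ln(1 − 0.190476) = −ln(0.809524) = 0.2113.

0.2113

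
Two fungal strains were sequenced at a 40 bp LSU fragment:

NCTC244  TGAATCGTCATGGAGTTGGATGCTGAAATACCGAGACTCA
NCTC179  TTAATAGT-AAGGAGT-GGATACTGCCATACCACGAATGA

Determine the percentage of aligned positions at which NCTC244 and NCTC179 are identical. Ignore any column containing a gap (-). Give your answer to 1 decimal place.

73.7%

Excluding the 2 gap columns leaves 38 comparable sites.
Differing sites — 2:G/T; 6:C/A; 11:T/A; 22:G/A; 26:A/C; 27:A/C; 33:G/A; 34:A/C; 37:C/A; 39:C/G.
28 of the 38 comparable sites match, so the percent identity is 28/38 × 100 = 73.7%.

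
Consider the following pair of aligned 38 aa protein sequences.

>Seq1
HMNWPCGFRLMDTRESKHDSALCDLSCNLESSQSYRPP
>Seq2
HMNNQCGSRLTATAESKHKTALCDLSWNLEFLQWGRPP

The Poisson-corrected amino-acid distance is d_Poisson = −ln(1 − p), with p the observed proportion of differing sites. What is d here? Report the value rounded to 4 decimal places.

0.4187

Mismatches occur at site 4 (W/N), site 5 (P/Q), site 8 (F/S), site 11 (M/T), site 12 (D/A), site 14 (R/A), site 19 (D/K), site 20 (S/T), site 27 (C/W), site 31 (S/F), site 32 (S/L), site 34 (S/W), site 35 (Y/G).
p = 13/38 = 0.342105.
d = −ln(1 − 0.342105) = −ln(0.657895) = 0.4187.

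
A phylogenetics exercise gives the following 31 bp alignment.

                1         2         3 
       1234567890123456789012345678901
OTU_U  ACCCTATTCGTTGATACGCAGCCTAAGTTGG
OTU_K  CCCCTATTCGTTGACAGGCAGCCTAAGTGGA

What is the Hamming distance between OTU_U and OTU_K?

5

Mismatches occur at site 1 (A→C), site 15 (T→C), site 17 (C→G), site 29 (T→G), site 31 (G→A).
That gives 5 mismatches out of 31 aligned sites, so the Hamming distance is 5.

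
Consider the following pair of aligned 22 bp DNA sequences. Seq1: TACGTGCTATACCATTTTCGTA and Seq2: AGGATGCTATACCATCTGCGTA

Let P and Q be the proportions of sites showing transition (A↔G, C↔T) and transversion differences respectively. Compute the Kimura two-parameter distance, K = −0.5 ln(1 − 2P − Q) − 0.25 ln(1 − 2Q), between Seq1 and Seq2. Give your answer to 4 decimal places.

0.3427

Mismatches occur at site 1 (T→A, transversion), site 2 (A→G, transition), site 3 (C→G, transversion), site 4 (G→A, transition), site 16 (T→C, transition), site 18 (T→G, transversion).
Of the 6 differences, 3 transitions and 3 transversions over 22 sites: P = 3/22 = 0.136364, Q = 3/22 = 0.136364.
d = −0.5·ln(0.590908) − 0.25·ln(0.727272) = −0.5·(-0.526095) − 0.25·(-0.318455) = 0.3427.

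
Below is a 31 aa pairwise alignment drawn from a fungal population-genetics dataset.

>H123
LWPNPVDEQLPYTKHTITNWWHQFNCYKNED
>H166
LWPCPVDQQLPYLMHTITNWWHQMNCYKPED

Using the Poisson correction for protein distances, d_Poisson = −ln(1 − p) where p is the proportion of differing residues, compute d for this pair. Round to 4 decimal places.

0.2151

The sequences differ at positions 4 (N/C), 8 (E/Q), 13 (T/L), 14 (K/M), 24 (F/M), 29 (N/P).
p = 6/31 = 0.193548.
d = −ln(1 − 0.193548) = −ln(0.806452) = 0.2151.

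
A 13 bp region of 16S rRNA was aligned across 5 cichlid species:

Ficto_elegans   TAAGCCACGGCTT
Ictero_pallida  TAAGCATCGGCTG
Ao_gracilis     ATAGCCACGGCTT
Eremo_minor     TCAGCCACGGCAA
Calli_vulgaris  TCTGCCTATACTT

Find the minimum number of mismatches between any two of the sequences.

Pairwise Hamming distances:
  Ficto_elegans vs Ictero_pallida: 3
  Ficto_elegans vs Ao_gracilis: 2
  Ficto_elegans vs Eremo_minor: 3
  Ficto_elegans vs Calli_vulgaris: 6
  Ictero_pallida vs Ao_gracilis: 5
  Ictero_pallida vs Eremo_minor: 5
  Ictero_pallida vs Calli_vulgaris: 7
  Ao_gracilis vs Eremo_minor: 4
  Ao_gracilis vs Calli_vulgaris: 7
  Eremo_minor vs Calli_vulgaris: 7
The smallest is 2, between Ficto_elegans and Ao_gracilis.

2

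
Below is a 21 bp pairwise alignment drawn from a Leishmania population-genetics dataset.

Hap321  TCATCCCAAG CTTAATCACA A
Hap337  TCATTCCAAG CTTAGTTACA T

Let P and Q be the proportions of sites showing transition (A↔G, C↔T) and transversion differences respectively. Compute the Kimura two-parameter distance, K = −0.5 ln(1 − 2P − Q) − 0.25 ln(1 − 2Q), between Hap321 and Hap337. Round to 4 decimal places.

Differing sites — 5:C/T (Ti); 15:A/G (Ti); 17:C/T (Ti); 21:A/T (Tv).
Of the 4 differences, 3 transitions and 1 transversion over 21 sites: P = 3/21 = 0.142857, Q = 1/21 = 0.047619.
d = −0.5·ln(0.666667) − 0.25·ln(0.904762) = −0.5·(-0.405465) − 0.25·(-0.100083) = 0.2278.

0.2278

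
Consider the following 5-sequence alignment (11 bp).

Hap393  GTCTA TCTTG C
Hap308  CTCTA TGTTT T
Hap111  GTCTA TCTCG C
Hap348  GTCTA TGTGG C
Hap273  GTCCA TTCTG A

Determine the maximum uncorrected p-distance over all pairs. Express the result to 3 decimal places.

0.545

Pairwise Hamming distances:
  Hap393 vs Hap308: 4
  Hap393 vs Hap111: 1
  Hap393 vs Hap348: 2
  Hap393 vs Hap273: 4
  Hap308 vs Hap111: 5
  Hap308 vs Hap348: 4
  Hap308 vs Hap273: 6
  Hap111 vs Hap348: 2
  Hap111 vs Hap273: 5
  Hap348 vs Hap273: 5
The largest is 6 mismatches, between Hap308 and Hap273; p = 6/11 = 0.545.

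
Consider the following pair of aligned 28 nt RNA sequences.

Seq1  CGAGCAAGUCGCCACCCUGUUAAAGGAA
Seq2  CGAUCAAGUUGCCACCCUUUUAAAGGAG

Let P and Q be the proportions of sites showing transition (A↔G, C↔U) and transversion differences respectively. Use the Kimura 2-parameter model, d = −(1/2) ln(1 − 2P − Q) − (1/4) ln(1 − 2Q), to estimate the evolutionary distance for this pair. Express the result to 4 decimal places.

Mismatches occur at site 4 (G/U, transversion), site 10 (C/U, transition), site 19 (G/U, transversion), site 28 (A/G, transition).
Of the 4 differences, 2 transitions and 2 transversions over 28 sites: P = 2/28 = 0.071429, Q = 2/28 = 0.071429.
d = −0.5·ln(0.785713) − 0.25·ln(0.857142) = −0.5·(-0.241164) − 0.25·(-0.154152) = 0.1591.

0.1591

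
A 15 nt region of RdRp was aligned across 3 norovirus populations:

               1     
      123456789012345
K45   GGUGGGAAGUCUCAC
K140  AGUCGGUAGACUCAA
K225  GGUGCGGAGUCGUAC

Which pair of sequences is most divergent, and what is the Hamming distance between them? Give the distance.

8

Pairwise Hamming distances:
  K45 vs K140: 5
  K45 vs K225: 4
  K140 vs K225: 8
The largest is 8, between K140 and K225.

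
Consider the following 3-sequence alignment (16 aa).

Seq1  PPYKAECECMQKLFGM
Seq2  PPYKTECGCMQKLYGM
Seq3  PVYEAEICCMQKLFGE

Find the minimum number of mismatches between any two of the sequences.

Pairwise Hamming distances:
  Seq1 vs Seq2: 3
  Seq1 vs Seq3: 5
  Seq2 vs Seq3: 7
The smallest is 3, between Seq1 and Seq2.

3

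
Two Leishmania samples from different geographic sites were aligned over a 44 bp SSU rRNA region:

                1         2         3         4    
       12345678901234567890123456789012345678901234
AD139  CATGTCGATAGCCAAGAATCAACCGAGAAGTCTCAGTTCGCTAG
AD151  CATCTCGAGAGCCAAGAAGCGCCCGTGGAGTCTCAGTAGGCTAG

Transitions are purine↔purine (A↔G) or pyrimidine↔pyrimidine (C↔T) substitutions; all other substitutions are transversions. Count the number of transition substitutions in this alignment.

2

The sequences differ at positions 4 (G/C, transversion), 9 (T/G, transversion), 19 (T/G, transversion), 21 (A/G, transition), 22 (A/C, transversion), 26 (A/T, transversion), 28 (A/G, transition), 38 (T/A, transversion), 39 (C/G, transversion).
Of the 9 differences, 2 transitions and 7 transversions, so the answer is 2.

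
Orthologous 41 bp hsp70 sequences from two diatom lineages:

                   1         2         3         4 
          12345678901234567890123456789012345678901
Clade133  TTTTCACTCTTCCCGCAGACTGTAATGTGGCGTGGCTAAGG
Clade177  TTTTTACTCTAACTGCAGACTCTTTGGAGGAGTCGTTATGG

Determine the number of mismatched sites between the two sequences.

13

The sequences differ at positions 5 (C/T), 11 (T/A), 12 (C/A), 14 (C/T), 22 (G/C), 24 (A/T), 25 (A/T), 26 (T/G), 28 (T/A), 31 (C/A), 34 (G/C), 36 (C/T), 39 (A/T).
That gives 13 mismatches out of 41 aligned sites, so the Hamming distance is 13.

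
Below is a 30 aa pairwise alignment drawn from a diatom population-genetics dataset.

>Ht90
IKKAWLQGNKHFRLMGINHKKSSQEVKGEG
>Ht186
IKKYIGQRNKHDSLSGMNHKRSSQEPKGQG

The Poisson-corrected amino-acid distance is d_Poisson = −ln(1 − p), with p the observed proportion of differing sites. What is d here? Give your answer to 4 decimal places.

0.4568

The sequences differ at positions 4 (A/Y), 5 (W/I), 6 (L/G), 8 (G/R), 12 (F/D), 13 (R/S), 15 (M/S), 17 (I/M), 21 (K/R), 26 (V/P), 29 (E/Q).
p = 11/30 = 0.366667.
d = −ln(1 − 0.366667) = −ln(0.633333) = 0.4568.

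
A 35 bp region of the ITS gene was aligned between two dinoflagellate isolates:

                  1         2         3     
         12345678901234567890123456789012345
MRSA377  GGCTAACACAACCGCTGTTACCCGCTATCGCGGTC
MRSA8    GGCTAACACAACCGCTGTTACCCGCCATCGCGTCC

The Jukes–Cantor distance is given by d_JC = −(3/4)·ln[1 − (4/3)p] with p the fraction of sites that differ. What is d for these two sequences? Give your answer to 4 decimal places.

0.0910

Differing sites — 26:T/C; 33:G/T; 34:T/C.
p = 3/35 = 0.085714.
d = −0.75 · ln(1 − (4/3)·0.085714) = −0.75 · ln(0.885715) = −0.75 · (-0.121360) = 0.0910.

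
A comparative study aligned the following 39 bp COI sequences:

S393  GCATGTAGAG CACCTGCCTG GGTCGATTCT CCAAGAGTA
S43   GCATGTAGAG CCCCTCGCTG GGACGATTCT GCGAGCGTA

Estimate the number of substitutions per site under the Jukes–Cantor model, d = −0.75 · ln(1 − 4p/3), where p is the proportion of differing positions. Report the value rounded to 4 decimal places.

Differing sites — 12:A/C; 16:G/C; 17:C/G; 23:T/A; 31:C/G; 33:A/G; 36:A/C.
p = 7/39 = 0.179487.
d = −0.75 · ln(1 − (4/3)·0.179487) = −0.75 · ln(0.760684) = −0.75 · (-0.273537) = 0.2052.

0.2052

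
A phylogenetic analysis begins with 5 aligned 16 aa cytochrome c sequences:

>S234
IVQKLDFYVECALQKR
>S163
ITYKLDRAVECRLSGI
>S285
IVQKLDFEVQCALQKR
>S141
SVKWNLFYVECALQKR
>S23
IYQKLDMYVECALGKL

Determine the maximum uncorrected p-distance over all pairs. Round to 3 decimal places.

0.750

Pairwise Hamming distances:
  S234 vs S163: 8
  S234 vs S285: 2
  S234 vs S141: 5
  S234 vs S23: 4
  S163 vs S285: 9
  S163 vs S141: 12
  S163 vs S23: 8
  S285 vs S141: 7
  S285 vs S23: 6
  S141 vs S23: 9
The largest is 12 mismatches, between S163 and S141; p = 12/16 = 0.750.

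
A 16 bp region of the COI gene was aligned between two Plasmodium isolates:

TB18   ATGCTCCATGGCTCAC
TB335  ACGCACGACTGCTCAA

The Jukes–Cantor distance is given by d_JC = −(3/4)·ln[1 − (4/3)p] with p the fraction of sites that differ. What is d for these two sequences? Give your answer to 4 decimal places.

Differing sites — 2:T/C; 5:T/A; 7:C/G; 9:T/C; 10:G/T; 16:C/A.
p = 6/16 = 0.375000.
d = −0.75 · ln(1 − (4/3)·0.375000) = −0.75 · ln(0.500000) = −0.75 · (-0.693147) = 0.5199.

0.5199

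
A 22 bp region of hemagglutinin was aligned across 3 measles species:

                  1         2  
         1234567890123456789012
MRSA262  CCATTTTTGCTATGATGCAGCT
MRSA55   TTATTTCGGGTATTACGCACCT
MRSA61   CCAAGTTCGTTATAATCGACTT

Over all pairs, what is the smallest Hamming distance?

8

Pairwise Hamming distances:
  MRSA262 vs MRSA55: 8
  MRSA262 vs MRSA61: 9
  MRSA55 vs MRSA61: 12
The smallest is 8, between MRSA262 and MRSA55.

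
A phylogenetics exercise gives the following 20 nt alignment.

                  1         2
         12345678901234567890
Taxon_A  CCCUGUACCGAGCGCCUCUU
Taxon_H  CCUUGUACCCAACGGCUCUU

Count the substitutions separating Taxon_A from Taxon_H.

4

Differing sites — 3:C/U; 10:G/C; 12:G/A; 15:C/G.
That gives 4 mismatches out of 20 aligned sites, so the Hamming distance is 4.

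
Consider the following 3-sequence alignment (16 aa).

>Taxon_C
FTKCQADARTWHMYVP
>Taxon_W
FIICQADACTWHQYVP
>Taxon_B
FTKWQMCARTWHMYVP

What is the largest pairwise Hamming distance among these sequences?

Pairwise Hamming distances:
  Taxon_C vs Taxon_W: 4
  Taxon_C vs Taxon_B: 3
  Taxon_W vs Taxon_B: 7
The largest is 7, between Taxon_W and Taxon_B.

7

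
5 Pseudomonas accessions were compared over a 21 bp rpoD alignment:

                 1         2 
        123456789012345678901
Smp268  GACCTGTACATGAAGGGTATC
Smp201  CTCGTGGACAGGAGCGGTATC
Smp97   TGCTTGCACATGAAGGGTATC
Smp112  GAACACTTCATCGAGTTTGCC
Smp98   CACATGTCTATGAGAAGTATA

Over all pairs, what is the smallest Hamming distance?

4

Pairwise Hamming distances:
  Smp268 vs Smp201: 7
  Smp268 vs Smp97: 4
  Smp268 vs Smp112: 10
  Smp268 vs Smp98: 8
  Smp201 vs Smp97: 7
  Smp201 vs Smp112: 17
  Smp201 vs Smp98: 9
  Smp97 vs Smp112: 14
  Smp97 vs Smp98: 10
  Smp112 vs Smp98: 16
The smallest is 4, between Smp268 and Smp97.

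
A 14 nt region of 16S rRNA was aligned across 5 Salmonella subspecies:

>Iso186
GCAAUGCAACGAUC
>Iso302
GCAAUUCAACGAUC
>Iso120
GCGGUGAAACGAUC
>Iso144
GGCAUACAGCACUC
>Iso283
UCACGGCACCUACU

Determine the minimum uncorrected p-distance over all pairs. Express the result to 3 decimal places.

0.071

Pairwise Hamming distances:
  Iso186 vs Iso302: 1
  Iso186 vs Iso120: 3
  Iso186 vs Iso144: 6
  Iso186 vs Iso283: 7
  Iso302 vs Iso120: 4
  Iso302 vs Iso144: 6
  Iso302 vs Iso283: 8
  Iso120 vs Iso144: 8
  Iso120 vs Iso283: 9
  Iso144 vs Iso283: 11
The smallest is 1 mismatch, between Iso186 and Iso302; p = 1/14 = 0.071.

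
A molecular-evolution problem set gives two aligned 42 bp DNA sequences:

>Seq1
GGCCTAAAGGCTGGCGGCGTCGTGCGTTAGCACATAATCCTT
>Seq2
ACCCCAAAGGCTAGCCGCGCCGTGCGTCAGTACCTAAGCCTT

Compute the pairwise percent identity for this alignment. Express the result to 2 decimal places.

Differing sites — 1:G/A; 2:G/C; 5:T/C; 13:G/A; 16:G/C; 20:T/C; 28:T/C; 31:C/T; 34:A/C; 38:T/G.
32 of the 42 sites match, so the percent identity is 32/42 × 100 = 76.19%.

76.19%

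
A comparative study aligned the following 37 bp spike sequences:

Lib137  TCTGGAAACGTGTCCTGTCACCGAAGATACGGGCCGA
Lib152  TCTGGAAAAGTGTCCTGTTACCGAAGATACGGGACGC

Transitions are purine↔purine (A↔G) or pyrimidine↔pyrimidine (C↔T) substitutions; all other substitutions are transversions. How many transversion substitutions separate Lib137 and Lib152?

3

Mismatches occur at site 9 (C↔A, transversion), site 19 (C↔T, transition), site 34 (C↔A, transversion), site 37 (A↔C, transversion).
Of the 4 differences, 1 transition and 3 transversions, so the answer is 3.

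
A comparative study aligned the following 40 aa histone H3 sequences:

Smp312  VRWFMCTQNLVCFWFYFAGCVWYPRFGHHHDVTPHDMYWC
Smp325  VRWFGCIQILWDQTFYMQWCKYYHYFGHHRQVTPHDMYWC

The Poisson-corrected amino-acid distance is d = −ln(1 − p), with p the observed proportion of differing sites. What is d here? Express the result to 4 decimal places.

0.5108

The sequences differ at positions 5 (M/G), 7 (T/I), 9 (N/I), 11 (V/W), 12 (C/D), 13 (F/Q), 14 (W/T), 17 (F/M), 18 (A/Q), 19 (G/W), 21 (V/K), 22 (W/Y), 24 (P/H), 25 (R/Y), 30 (H/R), 31 (D/Q).
p = 16/40 = 0.400000.
d = −ln(1 − 0.400000) = −ln(0.600000) = 0.5108.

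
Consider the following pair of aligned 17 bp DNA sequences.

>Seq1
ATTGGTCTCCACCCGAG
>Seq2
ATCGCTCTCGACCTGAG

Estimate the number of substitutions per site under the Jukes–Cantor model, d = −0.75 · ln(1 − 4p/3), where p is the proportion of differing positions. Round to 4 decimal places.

The sequences differ at positions 3 (T/C), 5 (G/C), 10 (C/G), 14 (C/T).
p = 4/17 = 0.235294.
d = −0.75 · ln(1 − (4/3)·0.235294) = −0.75 · ln(0.686275) = −0.75 · (-0.376477) = 0.2824.

0.2824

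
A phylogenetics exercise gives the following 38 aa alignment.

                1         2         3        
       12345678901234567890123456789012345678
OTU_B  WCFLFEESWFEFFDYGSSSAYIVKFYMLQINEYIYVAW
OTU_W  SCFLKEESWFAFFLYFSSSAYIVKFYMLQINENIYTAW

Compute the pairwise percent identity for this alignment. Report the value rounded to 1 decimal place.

81.6%

Mismatches occur at site 1 (W/S), site 5 (F/K), site 11 (E/A), site 14 (D/L), site 16 (G/F), site 33 (Y/N), site 36 (V/T).
31 of the 38 sites match, so the percent identity is 31/38 × 100 = 81.6%.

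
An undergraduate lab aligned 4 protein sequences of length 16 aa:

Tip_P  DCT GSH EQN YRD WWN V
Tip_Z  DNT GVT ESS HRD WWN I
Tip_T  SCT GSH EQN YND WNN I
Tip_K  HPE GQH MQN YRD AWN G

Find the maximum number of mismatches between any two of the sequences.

Pairwise Hamming distances:
  Tip_P vs Tip_Z: 7
  Tip_P vs Tip_T: 4
  Tip_P vs Tip_K: 7
  Tip_Z vs Tip_T: 9
  Tip_Z vs Tip_K: 11
  Tip_T vs Tip_K: 9
The largest is 11, between Tip_Z and Tip_K.

11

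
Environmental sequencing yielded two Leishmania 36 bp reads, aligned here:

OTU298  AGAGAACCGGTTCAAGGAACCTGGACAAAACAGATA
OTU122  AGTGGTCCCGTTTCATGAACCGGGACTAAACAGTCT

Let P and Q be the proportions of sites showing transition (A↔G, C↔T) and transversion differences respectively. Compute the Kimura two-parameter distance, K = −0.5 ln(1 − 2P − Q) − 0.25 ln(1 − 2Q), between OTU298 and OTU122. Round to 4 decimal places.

0.4428

Differing sites — 3:A/T (Tv); 5:A/G (Ti); 6:A/T (Tv); 9:G/C (Tv); 13:C/T (Ti); 14:A/C (Tv); 16:G/T (Tv); 22:T/G (Tv); 27:A/T (Tv); 34:A/T (Tv); 35:T/C (Ti); 36:A/T (Tv).
Of the 12 differences, 3 transitions and 9 transversions over 36 sites: P = 3/36 = 0.083333, Q = 9/36 = 0.250000.
d = −0.5·ln(0.583334) − 0.25·ln(0.500000) = −0.5·(-0.538995) − 0.25·(-0.693147) = 0.4428.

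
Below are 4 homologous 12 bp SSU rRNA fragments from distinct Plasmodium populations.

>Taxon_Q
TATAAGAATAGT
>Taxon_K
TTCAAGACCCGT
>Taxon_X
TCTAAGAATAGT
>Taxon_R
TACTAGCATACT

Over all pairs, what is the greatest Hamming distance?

7

Pairwise Hamming distances:
  Taxon_Q vs Taxon_K: 5
  Taxon_Q vs Taxon_X: 1
  Taxon_Q vs Taxon_R: 4
  Taxon_K vs Taxon_X: 5
  Taxon_K vs Taxon_R: 7
  Taxon_X vs Taxon_R: 5
The largest is 7, between Taxon_K and Taxon_R.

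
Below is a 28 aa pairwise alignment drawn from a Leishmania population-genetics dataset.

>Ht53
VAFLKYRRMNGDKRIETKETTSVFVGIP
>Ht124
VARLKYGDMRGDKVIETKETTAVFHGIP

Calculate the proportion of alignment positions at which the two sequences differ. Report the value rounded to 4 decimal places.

Differing sites — 3:F/R; 7:R/G; 8:R/D; 10:N/R; 14:R/V; 22:S/A; 25:V/H.
There are 7 differences over 28 sites, so p = 7/28 = 0.2500.

0.2500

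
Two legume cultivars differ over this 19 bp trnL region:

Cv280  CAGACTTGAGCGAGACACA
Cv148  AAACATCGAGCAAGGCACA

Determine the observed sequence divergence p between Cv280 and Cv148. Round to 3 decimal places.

0.368

The sequences differ at positions 1 (C/A), 3 (G/A), 4 (A/C), 5 (C/A), 7 (T/C), 12 (G/A), 15 (A/G).
There are 7 differences over 19 sites, so p = 7/19 = 0.368.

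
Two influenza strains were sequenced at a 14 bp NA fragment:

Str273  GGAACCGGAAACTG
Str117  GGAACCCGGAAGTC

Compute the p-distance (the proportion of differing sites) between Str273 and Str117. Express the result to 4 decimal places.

0.2857

The sequences differ at positions 7 (G/C), 9 (A/G), 12 (C/G), 14 (G/C).
There are 4 differences over 14 sites, so p = 4/14 = 0.2857.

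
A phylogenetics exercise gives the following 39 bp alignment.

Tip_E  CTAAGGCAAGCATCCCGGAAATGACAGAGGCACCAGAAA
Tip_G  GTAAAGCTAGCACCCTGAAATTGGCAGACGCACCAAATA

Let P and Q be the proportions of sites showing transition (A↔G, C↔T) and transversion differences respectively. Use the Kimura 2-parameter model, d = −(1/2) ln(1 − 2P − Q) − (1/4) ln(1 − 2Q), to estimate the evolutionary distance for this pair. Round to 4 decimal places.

Differing sites — 1:C/G (Tv); 5:G/A (Ti); 8:A/T (Tv); 13:T/C (Ti); 16:C/T (Ti); 18:G/A (Ti); 21:A/T (Tv); 24:A/G (Ti); 29:G/C (Tv); 36:G/A (Ti); 38:A/T (Tv).
Of the 11 differences, 6 transitions and 5 transversions over 39 sites: P = 6/39 = 0.153846, Q = 5/39 = 0.128205.
d = −0.5·ln(0.564103) − 0.25·ln(0.743590) = −0.5·(-0.572518) − 0.25·(-0.296265) = 0.3603.

0.3603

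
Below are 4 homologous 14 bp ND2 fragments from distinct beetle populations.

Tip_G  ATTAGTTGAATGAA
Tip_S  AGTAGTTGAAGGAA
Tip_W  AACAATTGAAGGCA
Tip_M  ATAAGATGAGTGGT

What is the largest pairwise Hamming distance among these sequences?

Pairwise Hamming distances:
  Tip_G vs Tip_S: 2
  Tip_G vs Tip_W: 5
  Tip_G vs Tip_M: 5
  Tip_S vs Tip_W: 4
  Tip_S vs Tip_M: 7
  Tip_W vs Tip_M: 8
The largest is 8, between Tip_W and Tip_M.

8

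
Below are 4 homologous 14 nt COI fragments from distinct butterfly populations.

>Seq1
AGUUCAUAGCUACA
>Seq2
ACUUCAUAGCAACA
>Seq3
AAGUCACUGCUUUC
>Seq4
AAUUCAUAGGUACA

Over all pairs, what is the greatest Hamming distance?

Pairwise Hamming distances:
  Seq1 vs Seq2: 2
  Seq1 vs Seq3: 7
  Seq1 vs Seq4: 2
  Seq2 vs Seq3: 8
  Seq2 vs Seq4: 3
  Seq3 vs Seq4: 7
The largest is 8, between Seq2 and Seq3.

8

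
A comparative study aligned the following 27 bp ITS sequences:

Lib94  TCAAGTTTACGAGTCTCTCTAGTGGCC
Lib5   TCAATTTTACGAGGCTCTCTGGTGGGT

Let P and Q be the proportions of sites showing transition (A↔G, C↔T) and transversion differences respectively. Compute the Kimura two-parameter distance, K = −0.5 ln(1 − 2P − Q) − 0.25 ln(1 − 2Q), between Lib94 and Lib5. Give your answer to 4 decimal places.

0.2129

Mismatches occur at site 5 (G↔T, transversion), site 14 (T↔G, transversion), site 21 (A↔G, transition), site 26 (C↔G, transversion), site 27 (C↔T, transition).
Of the 5 differences, 2 transitions and 3 transversions over 27 sites: P = 2/27 = 0.074074, Q = 3/27 = 0.111111.
d = −0.5·ln(0.740741) − 0.25·ln(0.777778) = −0.5·(-0.300104) − 0.25·(-0.251314) = 0.2129.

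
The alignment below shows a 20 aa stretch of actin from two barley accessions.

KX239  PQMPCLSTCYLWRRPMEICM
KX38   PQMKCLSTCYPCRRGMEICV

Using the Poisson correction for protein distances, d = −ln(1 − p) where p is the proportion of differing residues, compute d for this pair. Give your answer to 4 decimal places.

The sequences differ at positions 4 (P/K), 11 (L/P), 12 (W/C), 15 (P/G), 20 (M/V).
p = 5/20 = 0.250000.
d = −ln(1 − 0.250000) = −ln(0.750000) = 0.2877.

0.2877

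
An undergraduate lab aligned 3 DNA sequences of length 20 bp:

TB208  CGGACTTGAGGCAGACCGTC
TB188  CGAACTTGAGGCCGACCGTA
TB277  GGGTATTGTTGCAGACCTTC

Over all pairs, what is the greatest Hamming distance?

9

Pairwise Hamming distances:
  TB208 vs TB188: 3
  TB208 vs TB277: 6
  TB188 vs TB277: 9
The largest is 9, between TB188 and TB277.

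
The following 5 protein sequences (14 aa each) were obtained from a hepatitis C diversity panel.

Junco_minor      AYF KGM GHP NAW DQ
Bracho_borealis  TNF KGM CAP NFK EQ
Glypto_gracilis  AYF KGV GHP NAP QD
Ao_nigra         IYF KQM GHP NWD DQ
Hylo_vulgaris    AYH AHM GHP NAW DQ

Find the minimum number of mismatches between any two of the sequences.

3

Pairwise Hamming distances:
  Junco_minor vs Bracho_borealis: 7
  Junco_minor vs Glypto_gracilis: 4
  Junco_minor vs Ao_nigra: 4
  Junco_minor vs Hylo_vulgaris: 3
  Bracho_borealis vs Glypto_gracilis: 9
  Bracho_borealis vs Ao_nigra: 8
  Bracho_borealis vs Hylo_vulgaris: 10
  Glypto_gracilis vs Ao_nigra: 7
  Glypto_gracilis vs Hylo_vulgaris: 7
  Ao_nigra vs Hylo_vulgaris: 6
The smallest is 3, between Junco_minor and Hylo_vulgaris.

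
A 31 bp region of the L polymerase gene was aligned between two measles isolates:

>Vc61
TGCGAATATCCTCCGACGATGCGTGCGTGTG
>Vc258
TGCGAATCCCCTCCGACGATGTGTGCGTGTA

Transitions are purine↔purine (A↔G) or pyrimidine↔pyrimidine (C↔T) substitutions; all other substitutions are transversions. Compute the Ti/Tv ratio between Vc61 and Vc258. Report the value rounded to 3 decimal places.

Mismatches occur at site 8 (A→C, transversion), site 9 (T→C, transition), site 22 (C→T, transition), site 31 (G→A, transition).
Of the 4 differences, 3 transitions and 1 transversion, so Ti/Tv = 3/1 = 3.000.

3.000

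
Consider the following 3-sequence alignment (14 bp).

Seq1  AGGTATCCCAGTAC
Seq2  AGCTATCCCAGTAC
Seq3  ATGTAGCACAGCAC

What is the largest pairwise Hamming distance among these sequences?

Pairwise Hamming distances:
  Seq1 vs Seq2: 1
  Seq1 vs Seq3: 4
  Seq2 vs Seq3: 5
The largest is 5, between Seq2 and Seq3.

5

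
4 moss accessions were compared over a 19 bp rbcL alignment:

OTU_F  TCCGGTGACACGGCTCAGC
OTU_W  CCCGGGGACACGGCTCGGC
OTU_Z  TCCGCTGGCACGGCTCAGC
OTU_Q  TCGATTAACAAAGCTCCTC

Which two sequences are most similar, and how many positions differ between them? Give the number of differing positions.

Pairwise Hamming distances:
  OTU_F vs OTU_W: 3
  OTU_F vs OTU_Z: 2
  OTU_F vs OTU_Q: 8
  OTU_W vs OTU_Z: 5
  OTU_W vs OTU_Q: 10
  OTU_Z vs OTU_Q: 9
The smallest is 2, between OTU_F and OTU_Z.

2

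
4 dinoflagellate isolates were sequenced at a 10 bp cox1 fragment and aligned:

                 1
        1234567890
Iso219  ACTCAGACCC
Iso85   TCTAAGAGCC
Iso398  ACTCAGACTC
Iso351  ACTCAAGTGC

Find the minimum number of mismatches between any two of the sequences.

1

Pairwise Hamming distances:
  Iso219 vs Iso85: 3
  Iso219 vs Iso398: 1
  Iso219 vs Iso351: 4
  Iso85 vs Iso398: 4
  Iso85 vs Iso351: 6
  Iso398 vs Iso351: 4
The smallest is 1, between Iso219 and Iso398.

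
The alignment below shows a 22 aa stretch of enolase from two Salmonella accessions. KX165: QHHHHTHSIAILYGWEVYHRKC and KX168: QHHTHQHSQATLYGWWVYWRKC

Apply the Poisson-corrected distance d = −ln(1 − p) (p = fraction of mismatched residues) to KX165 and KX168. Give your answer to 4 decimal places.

0.3185

Differing sites — 4:H/T; 6:T/Q; 9:I/Q; 11:I/T; 16:E/W; 19:H/W.
p = 6/22 = 0.272727.
d = −ln(1 − 0.272727) = −ln(0.727273) = 0.3185.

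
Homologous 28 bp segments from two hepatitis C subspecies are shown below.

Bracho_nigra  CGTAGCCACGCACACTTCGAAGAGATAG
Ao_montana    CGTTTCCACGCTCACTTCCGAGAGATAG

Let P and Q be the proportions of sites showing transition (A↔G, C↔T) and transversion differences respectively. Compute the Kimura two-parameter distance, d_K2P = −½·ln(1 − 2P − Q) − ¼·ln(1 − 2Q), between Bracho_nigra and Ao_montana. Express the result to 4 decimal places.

Differing sites — 4:A/T (Tv); 5:G/T (Tv); 12:A/T (Tv); 19:G/C (Tv); 20:A/G (Ti).
Of the 5 differences, 1 transition and 4 transversions over 28 sites: P = 1/28 = 0.035714, Q = 4/28 = 0.142857.
d = −0.5·ln(0.785715) − 0.25·ln(0.714286) = −0.5·(-0.241161) − 0.25·(-0.336472) = 0.2047.

0.2047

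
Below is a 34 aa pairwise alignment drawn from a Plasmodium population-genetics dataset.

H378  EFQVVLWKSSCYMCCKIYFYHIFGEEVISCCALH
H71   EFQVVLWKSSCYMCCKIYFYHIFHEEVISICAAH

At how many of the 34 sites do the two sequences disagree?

Mismatches occur at site 24 (G/H), site 30 (C/I), site 33 (L/A).
That gives 3 mismatches out of 34 aligned sites, so the Hamming distance is 3.

3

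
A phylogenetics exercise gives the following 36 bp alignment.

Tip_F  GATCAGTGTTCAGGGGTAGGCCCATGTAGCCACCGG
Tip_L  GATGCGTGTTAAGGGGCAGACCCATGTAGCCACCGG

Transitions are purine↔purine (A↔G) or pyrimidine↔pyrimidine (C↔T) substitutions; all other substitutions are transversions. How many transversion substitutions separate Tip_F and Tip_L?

3

Differing sites — 4:C/G (Tv); 5:A/C (Tv); 11:C/A (Tv); 17:T/C (Ti); 20:G/A (Ti).
Of the 5 differences, 2 transitions and 3 transversions, so the answer is 3.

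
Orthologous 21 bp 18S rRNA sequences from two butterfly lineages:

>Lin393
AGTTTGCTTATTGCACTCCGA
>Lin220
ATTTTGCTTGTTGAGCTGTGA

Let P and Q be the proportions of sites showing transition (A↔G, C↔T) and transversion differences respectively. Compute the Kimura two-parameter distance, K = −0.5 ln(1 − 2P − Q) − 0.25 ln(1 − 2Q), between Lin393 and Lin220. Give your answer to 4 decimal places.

0.3639

Differing sites — 2:G/T (Tv); 10:A/G (Ti); 14:C/A (Tv); 15:A/G (Ti); 18:C/G (Tv); 19:C/T (Ti).
Of the 6 differences, 3 transitions and 3 transversions over 21 sites: P = 3/21 = 0.142857, Q = 3/21 = 0.142857.
d = −0.5·ln(0.571429) − 0.25·ln(0.714286) = −0.5·(-0.559615) − 0.25·(-0.336472) = 0.3639.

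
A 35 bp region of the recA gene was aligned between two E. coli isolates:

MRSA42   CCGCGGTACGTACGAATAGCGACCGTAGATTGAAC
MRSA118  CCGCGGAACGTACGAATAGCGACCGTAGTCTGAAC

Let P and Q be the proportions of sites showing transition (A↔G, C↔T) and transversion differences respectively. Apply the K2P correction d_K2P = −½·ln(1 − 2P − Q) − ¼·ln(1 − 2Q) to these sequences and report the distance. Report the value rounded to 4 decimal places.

0.0910

Mismatches occur at site 7 (T↔A, transversion), site 29 (A↔T, transversion), site 30 (T↔C, transition).
Of the 3 differences, 1 transition and 2 transversions over 35 sites: P = 1/35 = 0.028571, Q = 2/35 = 0.057143.
d = −0.5·ln(0.885715) − 0.25·ln(0.885714) = −0.5·(-0.121360) − 0.25·(-0.121361) = 0.0910.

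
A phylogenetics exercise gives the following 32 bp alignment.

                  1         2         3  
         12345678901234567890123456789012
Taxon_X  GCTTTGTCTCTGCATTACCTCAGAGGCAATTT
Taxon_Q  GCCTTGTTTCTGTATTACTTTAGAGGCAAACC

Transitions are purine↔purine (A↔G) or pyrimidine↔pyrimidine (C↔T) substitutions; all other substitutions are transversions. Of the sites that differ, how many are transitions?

7

The sequences differ at positions 3 (T/C, transition), 8 (C/T, transition), 13 (C/T, transition), 19 (C/T, transition), 21 (C/T, transition), 30 (T/A, transversion), 31 (T/C, transition), 32 (T/C, transition).
Of the 8 differences, 7 transitions and 1 transversion, so the answer is 7.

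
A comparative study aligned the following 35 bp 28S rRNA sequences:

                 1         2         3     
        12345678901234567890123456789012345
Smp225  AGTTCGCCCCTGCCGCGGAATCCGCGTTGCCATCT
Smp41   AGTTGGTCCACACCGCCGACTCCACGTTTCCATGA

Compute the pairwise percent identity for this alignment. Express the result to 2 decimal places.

68.57%

Differing sites — 5:C/G; 7:C/T; 10:C/A; 11:T/C; 12:G/A; 17:G/C; 20:A/C; 24:G/A; 29:G/T; 34:C/G; 35:T/A.
24 of the 35 sites match, so the percent identity is 24/35 × 100 = 68.57%.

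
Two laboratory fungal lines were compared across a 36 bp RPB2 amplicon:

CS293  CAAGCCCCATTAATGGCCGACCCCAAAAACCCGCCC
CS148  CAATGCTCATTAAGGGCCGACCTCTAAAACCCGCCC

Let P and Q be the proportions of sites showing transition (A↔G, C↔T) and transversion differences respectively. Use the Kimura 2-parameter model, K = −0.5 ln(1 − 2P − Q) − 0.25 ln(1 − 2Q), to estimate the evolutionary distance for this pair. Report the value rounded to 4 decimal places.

The sequences differ at positions 4 (G/T, transversion), 5 (C/G, transversion), 7 (C/T, transition), 14 (T/G, transversion), 23 (C/T, transition), 25 (A/T, transversion).
Of the 6 differences, 2 transitions and 4 transversions over 36 sites: P = 2/36 = 0.055556, Q = 4/36 = 0.111111.
d = −0.5·ln(0.777777) − 0.25·ln(0.777778) = −0.5·(-0.251315) − 0.25·(-0.251314) = 0.1885.

0.1885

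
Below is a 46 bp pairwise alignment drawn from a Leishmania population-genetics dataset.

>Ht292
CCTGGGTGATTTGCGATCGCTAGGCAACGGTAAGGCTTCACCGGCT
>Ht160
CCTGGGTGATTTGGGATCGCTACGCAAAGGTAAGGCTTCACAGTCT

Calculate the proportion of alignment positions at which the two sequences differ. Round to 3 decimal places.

0.109

Differing sites — 14:C/G; 23:G/C; 28:C/A; 42:C/A; 44:G/T.
There are 5 differences over 46 sites, so p = 5/46 = 0.109.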